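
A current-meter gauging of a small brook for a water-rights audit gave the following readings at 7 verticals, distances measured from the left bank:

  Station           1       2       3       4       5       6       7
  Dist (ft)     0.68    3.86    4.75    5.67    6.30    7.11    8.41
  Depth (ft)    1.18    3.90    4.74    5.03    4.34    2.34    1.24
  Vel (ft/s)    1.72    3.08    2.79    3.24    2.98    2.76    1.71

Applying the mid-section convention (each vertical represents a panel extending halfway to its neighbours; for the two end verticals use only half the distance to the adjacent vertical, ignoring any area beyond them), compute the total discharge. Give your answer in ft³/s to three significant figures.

w_1 = (3.86 − 0.68)/2 = 1.59 ft; q_1 = 1.72 × 1.18 × 1.59 = 3.227 ft³/s
w_2 = (4.75 − 0.68)/2 = 2.035 ft; q_2 = 3.08 × 3.90 × 2.035 = 24.44 ft³/s
w_3 = (5.67 − 3.86)/2 = 0.905 ft; q_3 = 2.79 × 4.74 × 0.905 = 11.97 ft³/s
w_4 = (6.30 − 4.75)/2 = 0.775 ft; q_4 = 3.24 × 5.03 × 0.775 = 12.63 ft³/s
w_5 = (7.11 − 5.67)/2 = 0.72 ft; q_5 = 2.98 × 4.34 × 0.72 = 9.312 ft³/s
w_6 = (8.41 − 6.30)/2 = 1.055 ft; q_6 = 2.76 × 2.34 × 1.055 = 6.814 ft³/s
w_7 = (8.41 − 7.11)/2 = 0.65 ft; q_7 = 1.71 × 1.24 × 0.65 = 1.378 ft³/s
Q = Σ qᵢ = 69.77 ft³/s

69.8 ft³/s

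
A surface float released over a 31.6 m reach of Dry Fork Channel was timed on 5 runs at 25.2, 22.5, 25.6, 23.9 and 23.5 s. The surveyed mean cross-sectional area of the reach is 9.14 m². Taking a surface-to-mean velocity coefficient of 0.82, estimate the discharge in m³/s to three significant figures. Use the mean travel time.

9.81 m³/s

t̄ = (25.2 + 22.5 + 25.6 + 23.9 + 23.5) / 5 = 24.14 s
v_surface = L / t̄ = 31.6 / 24.14 = 1.309 m/s
v_mean = 0.82 × 1.309 = 1.073 m/s
Q = A × v_mean = 9.14 × 1.073 = 9.811 m³/s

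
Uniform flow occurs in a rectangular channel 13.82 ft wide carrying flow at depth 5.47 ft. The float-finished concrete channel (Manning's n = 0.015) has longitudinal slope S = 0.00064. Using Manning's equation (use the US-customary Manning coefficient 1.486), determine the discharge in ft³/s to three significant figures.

A = b·y = 13.82 × 5.47 = 75.60 ft²
P = b + 2y = 13.82 + 2×5.47 = 24.76 ft
R = A/P = 75.60/24.76 = 3.053 ft
Q = (1.486/n)·A·R^(2/3)·S^(1/2) = (1.486/0.015) × 75.60 × 3.053^(2/3) × 0.00064^(1/2) = 398.7 ft³/s

399 ft³/s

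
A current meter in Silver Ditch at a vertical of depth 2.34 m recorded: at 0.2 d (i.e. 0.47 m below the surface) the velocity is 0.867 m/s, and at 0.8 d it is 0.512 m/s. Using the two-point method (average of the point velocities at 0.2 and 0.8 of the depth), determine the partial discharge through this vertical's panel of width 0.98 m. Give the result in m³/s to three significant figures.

1.58 m³/s

v̄ = (0.867 + 0.512) / 2 = 0.6895 m/s
q = v̄ × d × w = 0.6895 × 2.34 × 0.98 = 1.581 m³/s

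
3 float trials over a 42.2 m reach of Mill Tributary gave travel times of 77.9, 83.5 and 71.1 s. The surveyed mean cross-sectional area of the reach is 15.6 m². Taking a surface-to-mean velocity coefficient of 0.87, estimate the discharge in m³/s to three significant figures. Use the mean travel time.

7.39 m³/s

t̄ = (77.9 + 83.5 + 71.1) / 3 = 77.5 s
v_surface = L / t̄ = 42.2 / 77.5 = 0.5445 m/s
v_mean = 0.87 × 0.5445 = 0.4737 m/s
Q = A × v_mean = 15.6 × 0.4737 = 7.390 m³/s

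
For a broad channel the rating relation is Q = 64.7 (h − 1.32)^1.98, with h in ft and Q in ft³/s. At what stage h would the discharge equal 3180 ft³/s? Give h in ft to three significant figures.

h − h₀ = (Q/C)^(1/b) = (3180/64.7)^(1/1.98) = 7.150 ft
h = 1.32 + 7.150 = 8.470 ft

8.47 ft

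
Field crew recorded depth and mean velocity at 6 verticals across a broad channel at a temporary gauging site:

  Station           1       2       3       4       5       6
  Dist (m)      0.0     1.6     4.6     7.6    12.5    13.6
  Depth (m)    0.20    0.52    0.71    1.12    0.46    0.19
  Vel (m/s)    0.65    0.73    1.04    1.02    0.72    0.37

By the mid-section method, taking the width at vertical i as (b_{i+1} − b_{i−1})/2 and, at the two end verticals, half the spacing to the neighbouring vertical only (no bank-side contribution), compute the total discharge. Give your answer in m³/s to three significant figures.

8.74 m³/s

w_1 = (1.6 − 0.0)/2 = 0.8 m; q_1 = 0.65 × 0.20 × 0.8 = 0.1040 m³/s
w_2 = (4.6 − 0.0)/2 = 2.3 m; q_2 = 0.73 × 0.52 × 2.3 = 0.8731 m³/s
w_3 = (7.6 − 1.6)/2 = 3 m; q_3 = 1.04 × 0.71 × 3 = 2.215 m³/s
w_4 = (12.5 − 4.6)/2 = 3.95 m; q_4 = 1.02 × 1.12 × 3.95 = 4.512 m³/s
w_5 = (13.6 − 7.6)/2 = 3 m; q_5 = 0.72 × 0.46 × 3 = 0.9936 m³/s
w_6 = (13.6 − 12.5)/2 = 0.55 m; q_6 = 0.37 × 0.19 × 0.55 = 0.03867 m³/s
Q = Σ qᵢ = 8.737 m³/s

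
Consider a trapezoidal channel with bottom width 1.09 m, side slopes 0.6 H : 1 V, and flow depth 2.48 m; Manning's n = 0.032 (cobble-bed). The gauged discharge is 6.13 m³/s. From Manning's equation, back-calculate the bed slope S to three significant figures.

A = (b + z·y)·y = (1.09 + 0.6×2.48)×2.48 = 6.393 m²
P = b + 2y√(1+z²) = 1.09 + 2×2.48×√(1+0.6²) = 6.874 m
R = A/P = 6.393/6.874 = 0.9300 m
S = (Q·n / (1·A·R^(2/3)))² = (6.13×0.032 / (1×6.393×0.9528))² = 0.001037

0.00104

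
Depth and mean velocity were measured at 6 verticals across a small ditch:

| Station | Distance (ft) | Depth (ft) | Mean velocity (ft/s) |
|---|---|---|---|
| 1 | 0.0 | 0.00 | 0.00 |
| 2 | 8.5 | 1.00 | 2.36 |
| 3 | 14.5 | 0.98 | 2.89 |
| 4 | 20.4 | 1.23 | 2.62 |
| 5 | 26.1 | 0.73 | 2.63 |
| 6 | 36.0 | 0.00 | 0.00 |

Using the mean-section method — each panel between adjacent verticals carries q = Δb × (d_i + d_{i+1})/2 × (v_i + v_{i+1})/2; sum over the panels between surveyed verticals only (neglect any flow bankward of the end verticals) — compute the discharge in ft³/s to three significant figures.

58.0 ft³/s

Panel 1-2: Δb = 8.5 ft, d̄ = (0.00+1.00)/2 = 0.5, v̄ = (0.00+2.36)/2 = 1.18 → q = 8.5×0.5×1.18 = 5.015 ft³/s
Panel 2-3: Δb = 6 ft, d̄ = (1.00+0.98)/2 = 0.99, v̄ = (2.36+2.89)/2 = 2.625 → q = 6×0.99×2.625 = 15.59 ft³/s
Panel 3-4: Δb = 5.9 ft, d̄ = (0.98+1.23)/2 = 1.105, v̄ = (2.89+2.62)/2 = 2.755 → q = 5.9×1.105×2.755 = 17.96 ft³/s
Panel 4-5: Δb = 5.7 ft, d̄ = (1.23+0.73)/2 = 0.98, v̄ = (2.62+2.63)/2 = 2.625 → q = 5.7×0.98×2.625 = 14.66 ft³/s
Panel 5-6: Δb = 9.9 ft, d̄ = (0.73+0.00)/2 = 0.365, v̄ = (2.63+0.00)/2 = 1.315 → q = 9.9×0.365×1.315 = 4.752 ft³/s
Q = Σ q = 57.98 ft³/s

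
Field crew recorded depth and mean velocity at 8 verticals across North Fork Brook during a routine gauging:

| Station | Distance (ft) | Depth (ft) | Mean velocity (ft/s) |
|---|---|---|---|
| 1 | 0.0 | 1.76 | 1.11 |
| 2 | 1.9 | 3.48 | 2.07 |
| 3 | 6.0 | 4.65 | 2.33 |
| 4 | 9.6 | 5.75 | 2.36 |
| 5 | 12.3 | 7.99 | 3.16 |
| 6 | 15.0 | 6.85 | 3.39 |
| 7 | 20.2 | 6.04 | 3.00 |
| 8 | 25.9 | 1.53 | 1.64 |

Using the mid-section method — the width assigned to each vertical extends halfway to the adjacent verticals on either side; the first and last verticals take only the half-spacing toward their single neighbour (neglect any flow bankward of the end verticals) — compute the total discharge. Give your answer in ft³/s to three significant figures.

w_1 = (1.9 − 0.0)/2 = 0.95 ft; q_1 = 1.11 × 1.76 × 0.95 = 1.856 ft³/s
w_2 = (6.0 − 0.0)/2 = 3 ft; q_2 = 2.07 × 3.48 × 3 = 21.61 ft³/s
w_3 = (9.6 − 1.9)/2 = 3.85 ft; q_3 = 2.33 × 4.65 × 3.85 = 41.71 ft³/s
w_4 = (12.3 − 6.0)/2 = 3.15 ft; q_4 = 2.36 × 5.75 × 3.15 = 42.75 ft³/s
w_5 = (15.0 − 9.6)/2 = 2.7 ft; q_5 = 3.16 × 7.99 × 2.7 = 68.17 ft³/s
w_6 = (20.2 − 12.3)/2 = 3.95 ft; q_6 = 3.39 × 6.85 × 3.95 = 91.72 ft³/s
w_7 = (25.9 − 15.0)/2 = 5.45 ft; q_7 = 3.00 × 6.04 × 5.45 = 98.75 ft³/s
w_8 = (25.9 − 20.2)/2 = 2.85 ft; q_8 = 1.64 × 1.53 × 2.85 = 7.151 ft³/s
Q = Σ qᵢ = 373.7 ft³/s

374 ft³/s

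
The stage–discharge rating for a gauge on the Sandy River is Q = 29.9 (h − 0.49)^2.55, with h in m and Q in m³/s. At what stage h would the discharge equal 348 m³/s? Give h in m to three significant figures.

3.11 m

h − h₀ = (Q/C)^(1/b) = (348/29.9)^(1/2.55) = 2.618 m
h = 0.49 + 2.618 = 3.108 m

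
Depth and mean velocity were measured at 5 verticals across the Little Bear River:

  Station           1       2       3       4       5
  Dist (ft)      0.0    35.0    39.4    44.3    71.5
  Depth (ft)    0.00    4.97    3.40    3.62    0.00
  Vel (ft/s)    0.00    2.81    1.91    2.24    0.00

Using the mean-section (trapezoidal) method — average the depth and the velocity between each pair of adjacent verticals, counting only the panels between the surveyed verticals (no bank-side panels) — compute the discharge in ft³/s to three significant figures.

256 ft³/s

Panel 1-2: Δb = 35 ft, d̄ = (0.00+4.97)/2 = 2.485, v̄ = (0.00+2.81)/2 = 1.405 → q = 35×2.485×1.405 = 122.2 ft³/s
Panel 2-3: Δb = 4.4 ft, d̄ = (4.97+3.40)/2 = 4.185, v̄ = (2.81+1.91)/2 = 2.36 → q = 4.4×4.185×2.36 = 43.46 ft³/s
Panel 3-4: Δb = 4.9 ft, d̄ = (3.40+3.62)/2 = 3.51, v̄ = (1.91+2.24)/2 = 2.075 → q = 4.9×3.51×2.075 = 35.69 ft³/s
Panel 4-5: Δb = 27.2 ft, d̄ = (3.62+0.00)/2 = 1.81, v̄ = (2.24+0.00)/2 = 1.12 → q = 27.2×1.81×1.12 = 55.14 ft³/s
Q = Σ q = 256.5 ft³/s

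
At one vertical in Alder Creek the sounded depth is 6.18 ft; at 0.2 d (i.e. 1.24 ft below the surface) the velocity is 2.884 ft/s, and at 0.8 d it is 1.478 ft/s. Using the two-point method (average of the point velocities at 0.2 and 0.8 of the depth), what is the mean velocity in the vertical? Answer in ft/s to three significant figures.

2.18 ft/s

v̄ = (2.884 + 1.478) / 2 = 2.181 ft/s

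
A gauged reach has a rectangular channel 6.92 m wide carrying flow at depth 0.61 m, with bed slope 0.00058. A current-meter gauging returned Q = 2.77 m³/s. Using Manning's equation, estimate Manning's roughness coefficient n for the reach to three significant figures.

A = b·y = 6.92 × 0.61 = 4.221 m²
P = b + 2y = 6.92 + 2×0.61 = 8.140 m
R = A/P = 4.221/8.140 = 0.5186 m
n = (1/Q)·A·R^(2/3)·S^(1/2) = (1/2.77) × 4.221 × 0.6455 × 0.02408 = 0.02369

0.0237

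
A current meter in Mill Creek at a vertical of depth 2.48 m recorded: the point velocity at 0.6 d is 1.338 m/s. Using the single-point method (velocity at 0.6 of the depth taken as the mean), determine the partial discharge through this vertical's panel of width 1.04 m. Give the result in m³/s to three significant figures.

v̄ = v₀.₆ = 1.338 m/s
q = v̄ × d × w = 1.338 × 2.48 × 1.04 = 3.451 m³/s

3.45 m³/s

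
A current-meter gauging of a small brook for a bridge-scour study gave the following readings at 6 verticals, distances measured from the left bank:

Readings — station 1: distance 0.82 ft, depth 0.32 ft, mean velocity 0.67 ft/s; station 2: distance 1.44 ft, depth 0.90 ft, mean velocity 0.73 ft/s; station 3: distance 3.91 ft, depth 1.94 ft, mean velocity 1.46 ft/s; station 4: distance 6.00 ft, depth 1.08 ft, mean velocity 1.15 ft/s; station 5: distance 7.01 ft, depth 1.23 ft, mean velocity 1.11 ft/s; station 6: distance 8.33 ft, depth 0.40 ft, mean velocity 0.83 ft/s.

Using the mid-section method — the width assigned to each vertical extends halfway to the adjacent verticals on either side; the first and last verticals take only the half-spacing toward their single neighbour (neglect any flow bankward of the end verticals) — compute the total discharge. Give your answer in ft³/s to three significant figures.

11.3 ft³/s

w_1 = (1.44 − 0.82)/2 = 0.31 ft; q_1 = 0.67 × 0.32 × 0.31 = 0.06646 ft³/s
w_2 = (3.91 − 0.82)/2 = 1.545 ft; q_2 = 0.73 × 0.90 × 1.545 = 1.015 ft³/s
w_3 = (6.00 − 1.44)/2 = 2.28 ft; q_3 = 1.46 × 1.94 × 2.28 = 6.458 ft³/s
w_4 = (7.01 − 3.91)/2 = 1.55 ft; q_4 = 1.15 × 1.08 × 1.55 = 1.925 ft³/s
w_5 = (8.33 − 6.00)/2 = 1.165 ft; q_5 = 1.11 × 1.23 × 1.165 = 1.591 ft³/s
w_6 = (8.33 − 7.01)/2 = 0.66 ft; q_6 = 0.83 × 0.40 × 0.66 = 0.2191 ft³/s
Q = Σ qᵢ = 11.27 ft³/s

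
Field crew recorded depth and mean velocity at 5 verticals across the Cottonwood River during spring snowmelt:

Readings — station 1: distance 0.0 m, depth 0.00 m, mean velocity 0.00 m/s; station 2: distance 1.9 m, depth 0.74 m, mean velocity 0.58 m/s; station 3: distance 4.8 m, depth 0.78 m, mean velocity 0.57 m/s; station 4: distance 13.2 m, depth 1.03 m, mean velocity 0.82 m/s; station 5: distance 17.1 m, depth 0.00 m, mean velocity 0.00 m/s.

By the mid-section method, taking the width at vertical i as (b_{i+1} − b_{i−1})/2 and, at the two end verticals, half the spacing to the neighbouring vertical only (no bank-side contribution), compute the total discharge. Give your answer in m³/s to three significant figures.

w_2 = (4.8 − 0.0)/2 = 2.4 m; q_2 = 0.58 × 0.74 × 2.4 = 1.030 m³/s
w_3 = (13.2 − 1.9)/2 = 5.65 m; q_3 = 0.57 × 0.78 × 5.65 = 2.512 m³/s
w_4 = (17.1 − 4.8)/2 = 6.15 m; q_4 = 0.82 × 1.03 × 6.15 = 5.194 m³/s
Stations 1, 5 contribute zero (depth or velocity is 0).
Q = Σ qᵢ = 8.736 m³/s

8.74 m³/s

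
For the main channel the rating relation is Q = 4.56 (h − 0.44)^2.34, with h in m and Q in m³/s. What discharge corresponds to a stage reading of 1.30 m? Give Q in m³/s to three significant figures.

3.20 m³/s

Q = 4.56 × (1.30 − 0.44)^2.34 = 4.56 × 0.86^2.34 = 3.204 m³/s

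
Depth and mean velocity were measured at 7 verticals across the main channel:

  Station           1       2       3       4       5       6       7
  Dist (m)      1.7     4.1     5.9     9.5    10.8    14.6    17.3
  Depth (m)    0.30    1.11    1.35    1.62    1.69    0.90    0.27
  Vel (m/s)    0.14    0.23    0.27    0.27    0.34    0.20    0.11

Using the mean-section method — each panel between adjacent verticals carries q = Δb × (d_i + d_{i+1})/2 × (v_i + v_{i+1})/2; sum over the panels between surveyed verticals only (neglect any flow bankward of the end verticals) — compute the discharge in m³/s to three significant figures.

4.54 m³/s

Panel 1-2: Δb = 2.4 m, d̄ = (0.30+1.11)/2 = 0.705, v̄ = (0.14+0.23)/2 = 0.185 → q = 2.4×0.705×0.185 = 0.3130 m³/s
Panel 2-3: Δb = 1.8 m, d̄ = (1.11+1.35)/2 = 1.23, v̄ = (0.23+0.27)/2 = 0.25 → q = 1.8×1.23×0.25 = 0.5535 m³/s
Panel 3-4: Δb = 3.6 m, d̄ = (1.35+1.62)/2 = 1.485, v̄ = (0.27+0.27)/2 = 0.27 → q = 3.6×1.485×0.27 = 1.443 m³/s
Panel 4-5: Δb = 1.3 m, d̄ = (1.62+1.69)/2 = 1.655, v̄ = (0.27+0.34)/2 = 0.305 → q = 1.3×1.655×0.305 = 0.6562 m³/s
Panel 5-6: Δb = 3.8 m, d̄ = (1.69+0.90)/2 = 1.295, v̄ = (0.34+0.20)/2 = 0.27 → q = 3.8×1.295×0.27 = 1.329 m³/s
Panel 6-7: Δb = 2.7 m, d̄ = (0.90+0.27)/2 = 0.585, v̄ = (0.20+0.11)/2 = 0.155 → q = 2.7×0.585×0.155 = 0.2448 m³/s
Q = Σ q = 4.540 m³/s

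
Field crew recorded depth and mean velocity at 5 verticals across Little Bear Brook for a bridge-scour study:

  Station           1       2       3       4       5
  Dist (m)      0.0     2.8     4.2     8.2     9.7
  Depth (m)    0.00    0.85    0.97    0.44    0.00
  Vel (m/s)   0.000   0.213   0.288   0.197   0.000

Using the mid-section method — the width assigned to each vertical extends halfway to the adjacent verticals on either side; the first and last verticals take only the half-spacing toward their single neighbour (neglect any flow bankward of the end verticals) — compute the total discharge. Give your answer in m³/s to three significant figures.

1.37 m³/s

w_2 = (4.2 − 0.0)/2 = 2.1 m; q_2 = 0.213 × 0.85 × 2.1 = 0.3802 m³/s
w_3 = (8.2 − 2.8)/2 = 2.7 m; q_3 = 0.288 × 0.97 × 2.7 = 0.7543 m³/s
w_4 = (9.7 − 4.2)/2 = 2.75 m; q_4 = 0.197 × 0.44 × 2.75 = 0.2384 m³/s
Stations 1, 5 contribute zero (depth or velocity is 0).
Q = Σ qᵢ = 1.373 m³/s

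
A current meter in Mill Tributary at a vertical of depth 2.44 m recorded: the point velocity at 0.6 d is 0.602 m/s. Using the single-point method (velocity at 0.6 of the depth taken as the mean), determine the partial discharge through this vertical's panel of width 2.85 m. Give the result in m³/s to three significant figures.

v̄ = v₀.₆ = 0.602 m/s
q = v̄ × d × w = 0.6020 × 2.44 × 2.85 = 4.186 m³/s

4.19 m³/s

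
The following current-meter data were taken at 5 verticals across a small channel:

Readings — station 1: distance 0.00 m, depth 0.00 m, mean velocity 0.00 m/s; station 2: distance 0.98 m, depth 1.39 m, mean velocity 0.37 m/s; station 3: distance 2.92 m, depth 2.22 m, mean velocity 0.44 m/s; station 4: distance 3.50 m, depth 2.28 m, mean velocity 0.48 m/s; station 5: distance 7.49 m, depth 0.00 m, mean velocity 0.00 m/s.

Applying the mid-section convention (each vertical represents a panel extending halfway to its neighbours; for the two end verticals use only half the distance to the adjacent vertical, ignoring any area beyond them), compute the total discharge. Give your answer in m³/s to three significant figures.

w_2 = (2.92 − 0.00)/2 = 1.46 m; q_2 = 0.37 × 1.39 × 1.46 = 0.7509 m³/s
w_3 = (3.50 − 0.98)/2 = 1.26 m; q_3 = 0.44 × 2.22 × 1.26 = 1.231 m³/s
w_4 = (7.49 − 2.92)/2 = 2.285 m; q_4 = 0.48 × 2.28 × 2.285 = 2.501 m³/s
Stations 1, 5 contribute zero (depth or velocity is 0).
Q = Σ qᵢ = 4.482 m³/s

4.48 m³/s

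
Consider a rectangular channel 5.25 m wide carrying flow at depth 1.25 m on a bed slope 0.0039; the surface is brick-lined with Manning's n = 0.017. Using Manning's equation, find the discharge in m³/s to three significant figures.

A = b·y = 5.25 × 1.25 = 6.563 m²
P = b + 2y = 5.25 + 2×1.25 = 7.750 m
R = A/P = 6.563/7.750 = 0.8468 m
Q = (1/n)·A·R^(2/3)·S^(1/2) = (1/0.017) × 6.563 × 0.8468^(2/3) × 0.0039^(1/2) = 21.58 m³/s

21.6 m³/s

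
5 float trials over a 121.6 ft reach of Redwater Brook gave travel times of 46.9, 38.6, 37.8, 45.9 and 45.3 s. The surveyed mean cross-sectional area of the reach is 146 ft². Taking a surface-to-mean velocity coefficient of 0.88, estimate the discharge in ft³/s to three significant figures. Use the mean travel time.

364 ft³/s

t̄ = (46.9 + 38.6 + 37.8 + 45.9 + 45.3) / 5 = 42.9 s
v_surface = L / t̄ = 121.6 / 42.9 = 2.834 ft/s
v_mean = 0.88 × 2.834 = 2.494 ft/s
Q = A × v_mean = 146 × 2.494 = 364.2 ft³/s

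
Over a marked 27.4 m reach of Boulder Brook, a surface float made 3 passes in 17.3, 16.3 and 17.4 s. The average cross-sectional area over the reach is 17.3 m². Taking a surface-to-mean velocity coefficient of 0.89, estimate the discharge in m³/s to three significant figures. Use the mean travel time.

t̄ = (17.3 + 16.3 + 17.4) / 3 = 17 s
v_surface = L / t̄ = 27.4 / 17 = 1.612 m/s
v_mean = 0.89 × 1.612 = 1.434 m/s
Q = A × v_mean = 17.3 × 1.434 = 24.82 m³/s

24.8 m³/s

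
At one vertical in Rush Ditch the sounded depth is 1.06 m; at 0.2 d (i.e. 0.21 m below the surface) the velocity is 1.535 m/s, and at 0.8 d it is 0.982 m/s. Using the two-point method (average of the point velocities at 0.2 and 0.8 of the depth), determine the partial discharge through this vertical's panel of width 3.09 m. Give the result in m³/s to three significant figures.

v̄ = (1.535 + 0.982) / 2 = 1.259 m/s
q = v̄ × d × w = 1.259 × 1.06 × 3.09 = 4.122 m³/s

4.12 m³/s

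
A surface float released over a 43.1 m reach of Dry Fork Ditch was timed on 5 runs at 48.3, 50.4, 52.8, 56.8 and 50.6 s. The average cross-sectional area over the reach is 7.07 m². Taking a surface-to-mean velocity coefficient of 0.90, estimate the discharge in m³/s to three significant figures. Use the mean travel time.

5.30 m³/s

t̄ = (48.3 + 50.4 + 52.8 + 56.8 + 50.6) / 5 = 51.78 s
v_surface = L / t̄ = 43.1 / 51.78 = 0.8324 m/s
v_mean = 0.90 × 0.8324 = 0.7491 m/s
Q = A × v_mean = 7.07 × 0.7491 = 5.296 m³/s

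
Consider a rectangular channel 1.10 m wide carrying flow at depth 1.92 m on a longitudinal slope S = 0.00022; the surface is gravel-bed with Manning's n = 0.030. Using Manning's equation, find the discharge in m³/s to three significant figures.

0.593 m³/s

A = b·y = 1.10 × 1.92 = 2.112 m²
P = b + 2y = 1.10 + 2×1.92 = 4.940 m
R = A/P = 2.112/4.940 = 0.4275 m
Q = (1/n)·A·R^(2/3)·S^(1/2) = (1/0.030) × 2.112 × 0.4275^(2/3) × 0.00022^(1/2) = 0.5926 m³/s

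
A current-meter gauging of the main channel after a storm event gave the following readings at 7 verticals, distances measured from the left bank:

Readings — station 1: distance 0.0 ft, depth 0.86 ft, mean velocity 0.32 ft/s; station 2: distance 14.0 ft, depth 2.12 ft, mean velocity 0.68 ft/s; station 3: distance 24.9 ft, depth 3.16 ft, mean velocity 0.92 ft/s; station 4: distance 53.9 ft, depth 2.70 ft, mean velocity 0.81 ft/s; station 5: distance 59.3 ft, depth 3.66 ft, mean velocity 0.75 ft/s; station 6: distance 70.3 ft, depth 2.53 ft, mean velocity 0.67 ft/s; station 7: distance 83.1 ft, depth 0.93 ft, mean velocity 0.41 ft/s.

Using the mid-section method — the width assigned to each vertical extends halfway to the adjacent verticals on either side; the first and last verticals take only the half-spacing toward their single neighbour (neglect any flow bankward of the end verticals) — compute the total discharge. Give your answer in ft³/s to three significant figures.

161 ft³/s

w_1 = (14.0 − 0.0)/2 = 7 ft; q_1 = 0.32 × 0.86 × 7 = 1.926 ft³/s
w_2 = (24.9 − 0.0)/2 = 12.45 ft; q_2 = 0.68 × 2.12 × 12.45 = 17.95 ft³/s
w_3 = (53.9 − 14.0)/2 = 19.95 ft; q_3 = 0.92 × 3.16 × 19.95 = 58.00 ft³/s
w_4 = (59.3 − 24.9)/2 = 17.2 ft; q_4 = 0.81 × 2.70 × 17.2 = 37.62 ft³/s
w_5 = (70.3 − 53.9)/2 = 8.2 ft; q_5 = 0.75 × 3.66 × 8.2 = 22.51 ft³/s
w_6 = (83.1 − 59.3)/2 = 11.9 ft; q_6 = 0.67 × 2.53 × 11.9 = 20.17 ft³/s
w_7 = (83.1 − 70.3)/2 = 6.4 ft; q_7 = 0.41 × 0.93 × 6.4 = 2.440 ft³/s
Q = Σ qᵢ = 160.6 ft³/s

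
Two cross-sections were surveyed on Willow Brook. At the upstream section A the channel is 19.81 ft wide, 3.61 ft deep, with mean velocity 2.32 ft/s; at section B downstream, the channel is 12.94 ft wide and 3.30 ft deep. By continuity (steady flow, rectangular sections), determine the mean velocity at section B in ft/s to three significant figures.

3.89 ft/s

Q = A₁V₁ = (19.81×3.61) × 2.32 = 165.9 ft³/s
A₂ = 12.94 × 3.30 = 42.70 ft²
V₂ = Q/A₂ = 165.9/42.70 = 3.885 ft/s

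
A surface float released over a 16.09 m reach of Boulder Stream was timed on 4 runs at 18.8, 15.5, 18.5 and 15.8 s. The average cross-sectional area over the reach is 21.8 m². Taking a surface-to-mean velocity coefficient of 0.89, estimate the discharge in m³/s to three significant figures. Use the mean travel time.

t̄ = (18.8 + 15.5 + 18.5 + 15.8) / 4 = 17.15 s
v_surface = L / t̄ = 16.09 / 17.15 = 0.9382 m/s
v_mean = 0.89 × 0.9382 = 0.8350 m/s
Q = A × v_mean = 21.8 × 0.8350 = 18.20 m³/s

18.2 m³/s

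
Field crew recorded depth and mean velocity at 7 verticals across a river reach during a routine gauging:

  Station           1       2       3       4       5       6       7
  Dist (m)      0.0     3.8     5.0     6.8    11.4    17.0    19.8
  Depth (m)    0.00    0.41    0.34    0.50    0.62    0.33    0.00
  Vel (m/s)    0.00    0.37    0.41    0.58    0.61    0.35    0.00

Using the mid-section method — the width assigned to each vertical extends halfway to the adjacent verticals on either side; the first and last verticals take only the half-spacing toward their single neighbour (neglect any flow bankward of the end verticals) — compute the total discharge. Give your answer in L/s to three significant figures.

3930 L/s

w_2 = (5.0 − 0.0)/2 = 2.5 m; q_2 = 0.37 × 0.41 × 2.5 = 0.3793 m³/s
w_3 = (6.8 − 3.8)/2 = 1.5 m; q_3 = 0.41 × 0.34 × 1.5 = 0.2091 m³/s
w_4 = (11.4 − 5.0)/2 = 3.2 m; q_4 = 0.58 × 0.50 × 3.2 = 0.9280 m³/s
w_5 = (17.0 − 6.8)/2 = 5.1 m; q_5 = 0.61 × 0.62 × 5.1 = 1.929 m³/s
w_6 = (19.8 − 11.4)/2 = 4.2 m; q_6 = 0.35 × 0.33 × 4.2 = 0.4851 m³/s
Stations 1, 7 contribute zero (depth or velocity is 0).
Q = Σ qᵢ = 3.930 m³/s
= 3.930 × 1000 = 3930 L/s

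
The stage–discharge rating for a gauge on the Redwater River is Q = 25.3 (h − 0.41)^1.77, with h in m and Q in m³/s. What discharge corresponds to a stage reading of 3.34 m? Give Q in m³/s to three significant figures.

Q = 25.3 × (3.34 − 0.41)^1.77 = 25.3 × 2.93^1.77 = 169.6 m³/s

170 m³/s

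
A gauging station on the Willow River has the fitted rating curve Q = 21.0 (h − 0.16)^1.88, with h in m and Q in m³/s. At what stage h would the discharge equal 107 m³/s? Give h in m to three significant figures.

h − h₀ = (Q/C)^(1/b) = (107/21.0)^(1/1.88) = 2.378 m
h = 0.16 + 2.378 = 2.538 m

2.54 m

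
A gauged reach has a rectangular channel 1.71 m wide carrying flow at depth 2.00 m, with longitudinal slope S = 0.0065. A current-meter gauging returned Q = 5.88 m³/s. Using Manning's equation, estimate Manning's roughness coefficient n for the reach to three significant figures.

A = b·y = 1.71 × 2.00 = 3.420 m²
P = b + 2y = 1.71 + 2×2.00 = 5.710 m
R = A/P = 3.420/5.710 = 0.5989 m
n = (1/Q)·A·R^(2/3)·S^(1/2) = (1/5.88) × 3.420 × 0.7105 × 0.08062 = 0.03332

0.0333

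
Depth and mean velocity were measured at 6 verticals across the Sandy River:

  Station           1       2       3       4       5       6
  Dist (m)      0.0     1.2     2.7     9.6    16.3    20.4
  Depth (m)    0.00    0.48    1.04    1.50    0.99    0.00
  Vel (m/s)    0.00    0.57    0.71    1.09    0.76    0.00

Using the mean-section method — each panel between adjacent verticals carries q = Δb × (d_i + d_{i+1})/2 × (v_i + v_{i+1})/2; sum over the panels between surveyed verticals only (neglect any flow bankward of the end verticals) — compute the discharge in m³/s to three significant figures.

17.2 m³/s

Panel 1-2: Δb = 1.2 m, d̄ = (0.00+0.48)/2 = 0.24, v̄ = (0.00+0.57)/2 = 0.285 → q = 1.2×0.24×0.285 = 0.08208 m³/s
Panel 2-3: Δb = 1.5 m, d̄ = (0.48+1.04)/2 = 0.76, v̄ = (0.57+0.71)/2 = 0.64 → q = 1.5×0.76×0.64 = 0.7296 m³/s
Panel 3-4: Δb = 6.9 m, d̄ = (1.04+1.50)/2 = 1.27, v̄ = (0.71+1.09)/2 = 0.9 → q = 6.9×1.27×0.9 = 7.887 m³/s
Panel 4-5: Δb = 6.7 m, d̄ = (1.50+0.99)/2 = 1.245, v̄ = (1.09+0.76)/2 = 0.925 → q = 6.7×1.245×0.925 = 7.716 m³/s
Panel 5-6: Δb = 4.1 m, d̄ = (0.99+0.00)/2 = 0.495, v̄ = (0.76+0.00)/2 = 0.38 → q = 4.1×0.495×0.38 = 0.7712 m³/s
Q = Σ q = 17.19 m³/s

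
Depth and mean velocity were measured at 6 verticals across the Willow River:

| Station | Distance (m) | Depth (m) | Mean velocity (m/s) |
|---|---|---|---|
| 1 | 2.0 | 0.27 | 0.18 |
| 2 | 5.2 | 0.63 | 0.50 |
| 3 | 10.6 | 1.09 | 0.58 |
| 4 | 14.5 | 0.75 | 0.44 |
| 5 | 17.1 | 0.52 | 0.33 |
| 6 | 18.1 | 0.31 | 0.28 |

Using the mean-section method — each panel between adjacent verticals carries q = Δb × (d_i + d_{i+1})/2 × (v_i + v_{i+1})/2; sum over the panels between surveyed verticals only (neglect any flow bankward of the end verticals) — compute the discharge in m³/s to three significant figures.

5.59 m³/s

Panel 1-2: Δb = 3.2 m, d̄ = (0.27+0.63)/2 = 0.45, v̄ = (0.18+0.50)/2 = 0.34 → q = 3.2×0.45×0.34 = 0.4896 m³/s
Panel 2-3: Δb = 5.4 m, d̄ = (0.63+1.09)/2 = 0.86, v̄ = (0.50+0.58)/2 = 0.54 → q = 5.4×0.86×0.54 = 2.508 m³/s
Panel 3-4: Δb = 3.9 m, d̄ = (1.09+0.75)/2 = 0.92, v̄ = (0.58+0.44)/2 = 0.51 → q = 3.9×0.92×0.51 = 1.830 m³/s
Panel 4-5: Δb = 2.6 m, d̄ = (0.75+0.52)/2 = 0.635, v̄ = (0.44+0.33)/2 = 0.385 → q = 2.6×0.635×0.385 = 0.6356 m³/s
Panel 5-6: Δb = 1 m, d̄ = (0.52+0.31)/2 = 0.415, v̄ = (0.33+0.28)/2 = 0.305 → q = 1×0.415×0.305 = 0.1266 m³/s
Q = Σ q = 5.589 m³/s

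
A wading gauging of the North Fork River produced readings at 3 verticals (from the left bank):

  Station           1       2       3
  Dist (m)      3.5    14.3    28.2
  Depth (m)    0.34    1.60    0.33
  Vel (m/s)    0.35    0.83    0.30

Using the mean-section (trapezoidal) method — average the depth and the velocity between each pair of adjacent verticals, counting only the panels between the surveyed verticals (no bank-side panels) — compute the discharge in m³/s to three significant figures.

Panel 1-2: Δb = 10.8 m, d̄ = (0.34+1.60)/2 = 0.97, v̄ = (0.35+0.83)/2 = 0.59 → q = 10.8×0.97×0.59 = 6.181 m³/s
Panel 2-3: Δb = 13.9 m, d̄ = (1.60+0.33)/2 = 0.965, v̄ = (0.83+0.30)/2 = 0.565 → q = 13.9×0.965×0.565 = 7.579 m³/s
Q = Σ q = 13.76 m³/s

13.8 m³/s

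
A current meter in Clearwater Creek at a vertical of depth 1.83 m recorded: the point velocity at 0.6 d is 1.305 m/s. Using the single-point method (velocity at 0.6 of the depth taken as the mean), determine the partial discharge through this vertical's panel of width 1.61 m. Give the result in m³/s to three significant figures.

3.84 m³/s

v̄ = v₀.₆ = 1.305 m/s
q = v̄ × d × w = 1.305 × 1.83 × 1.61 = 3.845 m³/s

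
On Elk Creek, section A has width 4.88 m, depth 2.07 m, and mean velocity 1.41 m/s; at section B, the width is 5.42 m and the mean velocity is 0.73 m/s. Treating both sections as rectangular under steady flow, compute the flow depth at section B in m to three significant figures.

3.60 m

Q = A₁V₁ = (4.88×2.07) × 1.41 = 14.24 m³/s
d₂ = Q/(b₂ V₂) = 14.24/(5.42×0.73) = 3.600 m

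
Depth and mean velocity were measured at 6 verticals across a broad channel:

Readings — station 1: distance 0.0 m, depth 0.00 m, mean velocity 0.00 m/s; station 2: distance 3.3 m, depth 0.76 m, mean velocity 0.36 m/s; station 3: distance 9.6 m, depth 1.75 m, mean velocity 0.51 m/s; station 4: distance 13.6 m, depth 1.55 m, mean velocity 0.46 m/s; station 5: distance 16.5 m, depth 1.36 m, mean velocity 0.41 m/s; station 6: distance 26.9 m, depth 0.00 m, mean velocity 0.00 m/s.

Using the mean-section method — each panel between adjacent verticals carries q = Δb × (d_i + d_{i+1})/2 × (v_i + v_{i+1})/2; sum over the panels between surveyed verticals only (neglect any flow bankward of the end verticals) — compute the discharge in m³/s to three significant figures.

10.2 m³/s

Panel 1-2: Δb = 3.3 m, d̄ = (0.00+0.76)/2 = 0.38, v̄ = (0.00+0.36)/2 = 0.18 → q = 3.3×0.38×0.18 = 0.2257 m³/s
Panel 2-3: Δb = 6.3 m, d̄ = (0.76+1.75)/2 = 1.255, v̄ = (0.36+0.51)/2 = 0.435 → q = 6.3×1.255×0.435 = 3.439 m³/s
Panel 3-4: Δb = 4 m, d̄ = (1.75+1.55)/2 = 1.65, v̄ = (0.51+0.46)/2 = 0.485 → q = 4×1.65×0.485 = 3.201 m³/s
Panel 4-5: Δb = 2.9 m, d̄ = (1.55+1.36)/2 = 1.455, v̄ = (0.46+0.41)/2 = 0.435 → q = 2.9×1.455×0.435 = 1.835 m³/s
Panel 5-6: Δb = 10.4 m, d̄ = (1.36+0.00)/2 = 0.68, v̄ = (0.41+0.00)/2 = 0.205 → q = 10.4×0.68×0.205 = 1.450 m³/s
Q = Σ q = 10.15 m³/s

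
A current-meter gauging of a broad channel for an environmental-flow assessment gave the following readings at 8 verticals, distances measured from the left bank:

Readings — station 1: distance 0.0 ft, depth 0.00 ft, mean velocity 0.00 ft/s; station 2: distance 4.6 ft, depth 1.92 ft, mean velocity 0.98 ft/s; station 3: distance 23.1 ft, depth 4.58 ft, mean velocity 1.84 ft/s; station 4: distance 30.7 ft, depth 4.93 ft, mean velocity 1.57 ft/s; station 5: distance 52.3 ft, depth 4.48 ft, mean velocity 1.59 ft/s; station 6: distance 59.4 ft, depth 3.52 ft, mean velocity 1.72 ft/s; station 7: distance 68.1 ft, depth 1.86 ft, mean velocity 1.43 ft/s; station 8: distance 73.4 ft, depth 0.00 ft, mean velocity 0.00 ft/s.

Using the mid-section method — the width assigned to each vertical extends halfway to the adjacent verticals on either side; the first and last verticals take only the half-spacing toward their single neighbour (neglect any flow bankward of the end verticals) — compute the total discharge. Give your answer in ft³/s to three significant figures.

w_2 = (23.1 − 0.0)/2 = 11.55 ft; q_2 = 0.98 × 1.92 × 11.55 = 21.73 ft³/s
w_3 = (30.7 − 4.6)/2 = 13.05 ft; q_3 = 1.84 × 4.58 × 13.05 = 110.0 ft³/s
w_4 = (52.3 − 23.1)/2 = 14.6 ft; q_4 = 1.57 × 4.93 × 14.6 = 113.0 ft³/s
w_5 = (59.4 − 30.7)/2 = 14.35 ft; q_5 = 1.59 × 4.48 × 14.35 = 102.2 ft³/s
w_6 = (68.1 − 52.3)/2 = 7.9 ft; q_6 = 1.72 × 3.52 × 7.9 = 47.83 ft³/s
w_7 = (73.4 − 59.4)/2 = 7 ft; q_7 = 1.43 × 1.86 × 7 = 18.62 ft³/s
Stations 1, 8 contribute zero (depth or velocity is 0).
Q = Σ qᵢ = 413.4 ft³/s

413 ft³/s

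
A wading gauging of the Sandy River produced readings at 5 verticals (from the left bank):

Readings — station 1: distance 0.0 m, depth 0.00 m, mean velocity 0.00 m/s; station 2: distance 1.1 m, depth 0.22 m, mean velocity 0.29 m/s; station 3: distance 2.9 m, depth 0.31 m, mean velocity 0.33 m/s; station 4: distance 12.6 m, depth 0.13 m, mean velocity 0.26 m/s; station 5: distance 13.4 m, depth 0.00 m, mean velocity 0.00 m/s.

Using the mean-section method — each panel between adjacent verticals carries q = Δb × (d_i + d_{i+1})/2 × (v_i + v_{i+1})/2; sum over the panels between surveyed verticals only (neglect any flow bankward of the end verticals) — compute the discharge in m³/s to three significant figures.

Panel 1-2: Δb = 1.1 m, d̄ = (0.00+0.22)/2 = 0.11, v̄ = (0.00+0.29)/2 = 0.145 → q = 1.1×0.11×0.145 = 0.01755 m³/s
Panel 2-3: Δb = 1.8 m, d̄ = (0.22+0.31)/2 = 0.265, v̄ = (0.29+0.33)/2 = 0.31 → q = 1.8×0.265×0.31 = 0.1479 m³/s
Panel 3-4: Δb = 9.7 m, d̄ = (0.31+0.13)/2 = 0.22, v̄ = (0.33+0.26)/2 = 0.295 → q = 9.7×0.22×0.295 = 0.6295 m³/s
Panel 4-5: Δb = 0.8 m, d̄ = (0.13+0.00)/2 = 0.065, v̄ = (0.26+0.00)/2 = 0.13 → q = 0.8×0.065×0.13 = 0.006760 m³/s
Q = Σ q = 0.8017 m³/s

0.802 m³/s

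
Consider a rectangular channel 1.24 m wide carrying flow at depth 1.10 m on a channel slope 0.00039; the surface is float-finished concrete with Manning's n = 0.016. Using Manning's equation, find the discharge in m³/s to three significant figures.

0.909 m³/s

A = b·y = 1.24 × 1.10 = 1.364 m²
P = b + 2y = 1.24 + 2×1.10 = 3.440 m
R = A/P = 1.364/3.440 = 0.3965 m
Q = (1/n)·A·R^(2/3)·S^(1/2) = (1/0.016) × 1.364 × 0.3965^(2/3) × 0.00039^(1/2) = 0.9087 m³/s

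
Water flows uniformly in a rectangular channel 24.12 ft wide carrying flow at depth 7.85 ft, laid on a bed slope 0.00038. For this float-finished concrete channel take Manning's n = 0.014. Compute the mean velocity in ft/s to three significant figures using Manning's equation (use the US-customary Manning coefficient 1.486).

5.85 ft/s

A = b·y = 24.12 × 7.85 = 189.3 ft²
P = b + 2y = 24.12 + 2×7.85 = 39.82 ft
R = A/P = 189.3/39.82 = 4.755 ft
Q = (1.486/n)·A·R^(2/3)·S^(1/2) = (1.486/0.014) × 189.3 × 4.755^(2/3) × 0.00038^(1/2) = 1108 ft³/s
V = Q/A = 1108/189.3 = 5.851 ft/s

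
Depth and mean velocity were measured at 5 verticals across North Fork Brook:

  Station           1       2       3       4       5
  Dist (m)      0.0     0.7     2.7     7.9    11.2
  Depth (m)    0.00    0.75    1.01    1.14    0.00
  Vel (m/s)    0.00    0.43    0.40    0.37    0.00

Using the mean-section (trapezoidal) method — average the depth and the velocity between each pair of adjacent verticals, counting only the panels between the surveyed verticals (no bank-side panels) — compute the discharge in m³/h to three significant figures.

11800 m³/h

Panel 1-2: Δb = 0.7 m, d̄ = (0.00+0.75)/2 = 0.375, v̄ = (0.00+0.43)/2 = 0.215 → q = 0.7×0.375×0.215 = 0.05644 m³/s
Panel 2-3: Δb = 2 m, d̄ = (0.75+1.01)/2 = 0.88, v̄ = (0.43+0.40)/2 = 0.415 → q = 2×0.88×0.415 = 0.7304 m³/s
Panel 3-4: Δb = 5.2 m, d̄ = (1.01+1.14)/2 = 1.075, v̄ = (0.40+0.37)/2 = 0.385 → q = 5.2×1.075×0.385 = 2.152 m³/s
Panel 4-5: Δb = 3.3 m, d̄ = (1.14+0.00)/2 = 0.57, v̄ = (0.37+0.00)/2 = 0.185 → q = 3.3×0.57×0.185 = 0.3480 m³/s
Q = Σ q = 3.287 m³/s
= 3.287 × 3600 = 11830 m³/h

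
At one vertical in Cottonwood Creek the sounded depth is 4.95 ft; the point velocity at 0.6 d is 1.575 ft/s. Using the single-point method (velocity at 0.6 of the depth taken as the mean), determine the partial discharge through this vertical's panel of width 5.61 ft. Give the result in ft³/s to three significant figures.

v̄ = v₀.₆ = 1.575 ft/s
q = v̄ × d × w = 1.575 × 4.95 × 5.61 = 43.74 ft³/s

43.7 ft³/s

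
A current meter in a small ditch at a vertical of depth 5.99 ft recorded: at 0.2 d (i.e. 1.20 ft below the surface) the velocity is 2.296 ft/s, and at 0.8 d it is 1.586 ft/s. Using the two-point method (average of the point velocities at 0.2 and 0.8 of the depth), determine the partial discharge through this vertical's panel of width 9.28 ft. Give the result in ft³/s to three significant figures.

v̄ = (2.296 + 1.586) / 2 = 1.941 ft/s
q = v̄ × d × w = 1.941 × 5.99 × 9.28 = 107.9 ft³/s

108 ft³/s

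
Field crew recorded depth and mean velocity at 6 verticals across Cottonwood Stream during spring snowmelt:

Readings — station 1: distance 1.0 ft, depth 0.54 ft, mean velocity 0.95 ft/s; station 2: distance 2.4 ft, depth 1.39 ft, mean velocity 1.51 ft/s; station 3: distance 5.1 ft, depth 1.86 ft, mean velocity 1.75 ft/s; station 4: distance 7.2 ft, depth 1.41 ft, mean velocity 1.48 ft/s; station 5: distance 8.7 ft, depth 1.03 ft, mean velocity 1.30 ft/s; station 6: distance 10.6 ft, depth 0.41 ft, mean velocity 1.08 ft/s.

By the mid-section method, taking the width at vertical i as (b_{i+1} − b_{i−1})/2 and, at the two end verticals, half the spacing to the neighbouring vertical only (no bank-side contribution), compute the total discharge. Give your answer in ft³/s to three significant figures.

w_1 = (2.4 − 1.0)/2 = 0.7 ft; q_1 = 0.95 × 0.54 × 0.7 = 0.3591 ft³/s
w_2 = (5.1 − 1.0)/2 = 2.05 ft; q_2 = 1.51 × 1.39 × 2.05 = 4.303 ft³/s
w_3 = (7.2 − 2.4)/2 = 2.4 ft; q_3 = 1.75 × 1.86 × 2.4 = 7.812 ft³/s
w_4 = (8.7 − 5.1)/2 = 1.8 ft; q_4 = 1.48 × 1.41 × 1.8 = 3.756 ft³/s
w_5 = (10.6 − 7.2)/2 = 1.7 ft; q_5 = 1.30 × 1.03 × 1.7 = 2.276 ft³/s
w_6 = (10.6 − 8.7)/2 = 0.95 ft; q_6 = 1.08 × 0.41 × 0.95 = 0.4207 ft³/s
Q = Σ qᵢ = 18.93 ft³/s

18.9 ft³/s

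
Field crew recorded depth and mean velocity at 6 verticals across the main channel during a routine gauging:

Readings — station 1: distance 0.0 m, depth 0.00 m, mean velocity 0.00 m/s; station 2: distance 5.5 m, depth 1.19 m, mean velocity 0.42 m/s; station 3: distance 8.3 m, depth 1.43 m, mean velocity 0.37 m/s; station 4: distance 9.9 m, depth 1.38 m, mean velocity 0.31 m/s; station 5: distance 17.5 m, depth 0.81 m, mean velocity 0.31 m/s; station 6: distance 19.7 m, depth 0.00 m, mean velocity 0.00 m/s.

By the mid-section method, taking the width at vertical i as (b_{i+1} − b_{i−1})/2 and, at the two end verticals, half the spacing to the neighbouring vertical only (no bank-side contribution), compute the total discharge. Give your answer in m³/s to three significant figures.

6.44 m³/s

w_2 = (8.3 − 0.0)/2 = 4.15 m; q_2 = 0.42 × 1.19 × 4.15 = 2.074 m³/s
w_3 = (9.9 − 5.5)/2 = 2.2 m; q_3 = 0.37 × 1.43 × 2.2 = 1.164 m³/s
w_4 = (17.5 − 8.3)/2 = 4.6 m; q_4 = 0.31 × 1.38 × 4.6 = 1.968 m³/s
w_5 = (19.7 − 9.9)/2 = 4.9 m; q_5 = 0.31 × 0.81 × 4.9 = 1.230 m³/s
Stations 1, 6 contribute zero (depth or velocity is 0).
Q = Σ qᵢ = 6.436 m³/s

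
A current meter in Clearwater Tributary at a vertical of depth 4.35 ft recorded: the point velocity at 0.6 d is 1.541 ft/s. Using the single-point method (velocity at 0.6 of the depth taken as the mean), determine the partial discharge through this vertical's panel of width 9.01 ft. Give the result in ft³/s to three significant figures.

v̄ = v₀.₆ = 1.541 ft/s
q = v̄ × d × w = 1.541 × 4.35 × 9.01 = 60.40 ft³/s

60.4 ft³/s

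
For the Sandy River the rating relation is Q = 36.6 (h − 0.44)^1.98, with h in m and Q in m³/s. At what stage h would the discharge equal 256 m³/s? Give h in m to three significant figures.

h − h₀ = (Q/C)^(1/b) = (256/36.6)^(1/1.98) = 2.671 m
h = 0.44 + 2.671 = 3.111 m

3.11 m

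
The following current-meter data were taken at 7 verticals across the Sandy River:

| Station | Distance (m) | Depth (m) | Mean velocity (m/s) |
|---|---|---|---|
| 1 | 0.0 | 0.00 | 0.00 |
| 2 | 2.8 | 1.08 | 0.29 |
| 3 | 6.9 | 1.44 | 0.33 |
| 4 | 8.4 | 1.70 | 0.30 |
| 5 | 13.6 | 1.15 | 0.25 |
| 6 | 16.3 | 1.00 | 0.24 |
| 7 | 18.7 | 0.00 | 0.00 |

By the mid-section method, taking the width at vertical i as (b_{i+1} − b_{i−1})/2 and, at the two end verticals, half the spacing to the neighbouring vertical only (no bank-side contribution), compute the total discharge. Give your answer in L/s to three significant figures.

5870 L/s

w_2 = (6.9 − 0.0)/2 = 3.45 m; q_2 = 0.29 × 1.08 × 3.45 = 1.081 m³/s
w_3 = (8.4 − 2.8)/2 = 2.8 m; q_3 = 0.33 × 1.44 × 2.8 = 1.331 m³/s
w_4 = (13.6 − 6.9)/2 = 3.35 m; q_4 = 0.30 × 1.70 × 3.35 = 1.709 m³/s
w_5 = (16.3 − 8.4)/2 = 3.95 m; q_5 = 0.25 × 1.15 × 3.95 = 1.136 m³/s
w_6 = (18.7 − 13.6)/2 = 2.55 m; q_6 = 0.24 × 1.00 × 2.55 = 0.6120 m³/s
Stations 1, 7 contribute zero (depth or velocity is 0).
Q = Σ qᵢ = 5.867 m³/s
= 5.867 × 1000 = 5867 L/s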